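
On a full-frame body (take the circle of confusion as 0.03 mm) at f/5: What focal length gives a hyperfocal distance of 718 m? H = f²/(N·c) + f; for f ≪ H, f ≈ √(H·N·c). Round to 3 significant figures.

328 mm

From H = f²/(N·c) + f, with f ≪ H: f ≈ √(H·N·c) = √(718000 × 5 × 0.03) = √107700 ≈ 328.2 mm.
The +f correction barely moves this — solving exactly, f² + N·c·f − N·c·H = 0 ⇒ f = (−N·c + √((N·c)² + 4·N·c·H))/2 = (−0.15 + √430800)/2 ≈ 328.10 mm, so f ≈ 328 mm.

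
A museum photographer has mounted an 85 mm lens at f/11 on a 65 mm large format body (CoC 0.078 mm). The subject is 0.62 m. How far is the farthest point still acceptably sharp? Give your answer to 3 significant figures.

Hyperfocal distance H = f²/(N·c) + f = 85²/(11 × 0.078) + 85 = 7225/0.858 + 85 ≈ 8505.7 mm ≈ 8.506 m.
Far limit Df = s·(H − f)/(H − s) = 620 × (8505.7 − 85) / (8505.7 − 620) = 620 × 8420.7 / 7885.7 ≈ 662.06 mm ≈ 0.662 m.

0.662 m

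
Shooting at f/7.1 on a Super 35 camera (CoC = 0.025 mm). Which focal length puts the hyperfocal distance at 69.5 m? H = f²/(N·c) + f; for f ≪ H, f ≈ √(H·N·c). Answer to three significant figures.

From H = f²/(N·c) + f, with f ≪ H: f ≈ √(H·N·c) = √(69500 × 7.1 × 0.025) = √12336 ≈ 111.1 mm.
The +f correction barely moves this — solving exactly, f² + N·c·f − N·c·H = 0 ⇒ f = (−N·c + √((N·c)² + 4·N·c·H))/2 = (−0.1775 + √49345)/2 ≈ 110.98 mm, so f ≈ 111 mm.

111 mm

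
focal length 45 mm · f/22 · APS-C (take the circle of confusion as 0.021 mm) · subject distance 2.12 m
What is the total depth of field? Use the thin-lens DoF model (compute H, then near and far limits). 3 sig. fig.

2.59 m

Hyperfocal distance H = f²/(N·c) + f = 45²/(22 × 0.021) + 45 = 2025/0.462 + 45 ≈ 4428.1 mm ≈ 4.428 m.
Near limit Dn = s·(H − f)/(H + s − 2f) = 2120 × (4428.1 − 45) / (4428.1 + 2120 − 2 × 45) = 2120 × 4383.1 / 6458.1 ≈ 1438.8 mm.
Far limit Df = s·(H − f)/(H − s) = 2120 × (4428.1 − 45) / (4428.1 − 2120) = 2120 × 4383.1 / 2308.1 ≈ 4025.9 mm.
Depth of field = Df − Dn = 4025.9 − 1438.8 ≈ 2587.1 mm ≈ 2.59 m.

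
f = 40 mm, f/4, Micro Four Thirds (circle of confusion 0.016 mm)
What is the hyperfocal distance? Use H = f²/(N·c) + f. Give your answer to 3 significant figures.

25.0 m

Hyperfocal distance H = f²/(N·c) + f = 40²/(4 × 0.016) + 40 = 1600/0.064 + 40 ≈ 25040.0 mm ≈ 25.0 m.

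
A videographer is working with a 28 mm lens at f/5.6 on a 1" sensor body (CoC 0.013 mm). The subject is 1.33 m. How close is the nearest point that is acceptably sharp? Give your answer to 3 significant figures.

1.19 m

Hyperfocal distance H = f²/(N·c) + f = 28²/(5.6 × 0.013) + 28 = 784/0.0728 + 28 ≈ 10797.2 mm ≈ 10.80 m.
Near limit Dn = s·(H − f)/(H + s − 2f) = 1330 × (10797.2 − 28) / (10797.2 + 1330 − 2 × 28) = 1330 × 10769.2 / 12071.2 ≈ 1186.5 mm ≈ 1.19 m.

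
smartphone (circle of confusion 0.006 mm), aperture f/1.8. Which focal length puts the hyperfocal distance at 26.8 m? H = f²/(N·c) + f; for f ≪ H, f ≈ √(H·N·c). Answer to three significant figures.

From H = f²/(N·c) + f, with f ≪ H: f ≈ √(H·N·c) = √(26800 × 1.8 × 0.006) = √289.44 ≈ 17.01 mm.
The +f correction barely moves this — solving exactly, f² + N·c·f − N·c·H = 0 ⇒ f = (−N·c + √((N·c)² + 4·N·c·H))/2 = (−0.0108 + √1157.8)/2 ≈ 17.008 mm, so f ≈ 17.0 mm.

17.0 mm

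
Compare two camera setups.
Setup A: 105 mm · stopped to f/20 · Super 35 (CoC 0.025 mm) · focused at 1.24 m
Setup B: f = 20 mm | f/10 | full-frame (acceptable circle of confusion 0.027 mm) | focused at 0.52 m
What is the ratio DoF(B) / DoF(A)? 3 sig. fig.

Setup A: H = 105²/(20×0.025) + 105 ≈ 22155.0 mm; DoF = Df − Dn = 1307.29 − 1179.30 ≈ 127.99 mm.
Setup B: H = 20²/(10×0.027) + 20 ≈ 1501.5 mm; DoF = Df − Dn = 784.91 − 388.79 ≈ 396.12 mm.
Ratio = 396.12 / 127.99 ≈ 3.09.

3.09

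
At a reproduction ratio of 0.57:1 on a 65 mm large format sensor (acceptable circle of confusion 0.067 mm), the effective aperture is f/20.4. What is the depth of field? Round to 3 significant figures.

At magnification m, DoF ≈ 2·N_eff·c/m² = 2 × 20.4 × 0.067 / 0.57² = 2.734 / 0.3249 ≈ 8.41 mm.

8.41 mm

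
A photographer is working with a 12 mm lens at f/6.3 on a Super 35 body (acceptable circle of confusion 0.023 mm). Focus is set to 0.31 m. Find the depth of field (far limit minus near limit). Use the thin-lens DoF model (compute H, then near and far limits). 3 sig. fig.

Hyperfocal distance H = f²/(N·c) + f = 12²/(6.3 × 0.023) + 12 = 144/0.1449 + 12 ≈ 1005.8 mm ≈ 1.006 m.
Near limit Dn = s·(H − f)/(H + s − 2f) = 310 × (1005.8 − 12) / (1005.8 + 310 − 2 × 12) = 310 × 993.8 / 1291.8 ≈ 238.49 mm.
Far limit Df = s·(H − f)/(H − s) = 310 × (1005.8 − 12) / (1005.8 − 310) = 310 × 993.8 / 695.8 ≈ 442.77 mm.
Depth of field = Df − Dn = 442.77 − 238.49 ≈ 204.28 mm.

204 mm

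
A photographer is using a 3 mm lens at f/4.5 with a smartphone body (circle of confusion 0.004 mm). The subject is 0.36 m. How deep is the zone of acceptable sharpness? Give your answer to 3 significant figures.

1.05 m

Hyperfocal distance H = f²/(N·c) + f = 3²/(4.5 × 0.004) + 3 = 9/0.018 + 3 ≈ 503.0 mm ≈ 0.503 m.
Near limit Dn = s·(H − f)/(H + s − 2f) = 360 × (503.0 − 3) / (503.0 + 360 − 2 × 3) = 360 × 500.0 / 857.0 ≈ 210.0 mm.
Far limit Df = s·(H − f)/(H − s) = 360 × (503.0 − 3) / (503.0 − 360) = 360 × 500.0 / 143.0 ≈ 1258.7 mm.
Depth of field = Df − Dn = 1258.7 − 210.0 ≈ 1048.7 mm ≈ 1.05 m.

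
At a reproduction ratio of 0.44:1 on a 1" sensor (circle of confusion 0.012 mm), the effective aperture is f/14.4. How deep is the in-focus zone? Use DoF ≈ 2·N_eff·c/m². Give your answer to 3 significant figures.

At magnification m, DoF ≈ 2·N_eff·c/m² = 2 × 14.4 × 0.012 / 0.44² = 0.3456 / 0.1936 ≈ 1.79 mm.

1.79 mm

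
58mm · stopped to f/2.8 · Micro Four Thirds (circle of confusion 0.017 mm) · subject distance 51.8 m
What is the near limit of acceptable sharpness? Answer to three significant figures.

29.9 m

Hyperfocal distance H = f²/(N·c) + f = 58²/(2.8 × 0.017) + 58 = 3364/0.0476 + 58 ≈ 70730.3 mm ≈ 70.73 m.
Near limit Dn = s·(H − f)/(H + s − 2f) = 51800 × (70730.3 − 58) / (70730.3 + 51800 − 2 × 58) = 51800 × 70672.3 / 122414.3 ≈ 29905 mm ≈ 29.9 m.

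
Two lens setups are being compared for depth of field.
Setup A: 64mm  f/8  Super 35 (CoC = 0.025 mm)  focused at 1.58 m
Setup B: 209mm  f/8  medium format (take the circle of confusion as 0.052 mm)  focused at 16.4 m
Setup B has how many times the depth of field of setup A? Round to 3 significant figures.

Setup A: H = 64²/(8×0.025) + 64 ≈ 20544.0 mm; DoF = Df − Dn = 1706.31 − 1471.10 ≈ 235.21 mm.
Setup B: H = 209²/(8×0.052) + 209 ≈ 105211.4 mm; DoF = Df − Dn = 19389.8 − 14209.0 ≈ 5180.8 mm.
Ratio = 5180.8 / 235.21 ≈ 22.0.

22.0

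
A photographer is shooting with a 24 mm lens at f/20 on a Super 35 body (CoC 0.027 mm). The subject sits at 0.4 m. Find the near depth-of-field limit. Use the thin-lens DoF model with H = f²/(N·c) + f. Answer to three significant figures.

Hyperfocal distance H = f²/(N·c) + f = 24²/(20 × 0.027) + 24 = 576/0.54 + 24 ≈ 1090.7 mm ≈ 1.091 m.
Near limit Dn = s·(H − f)/(H + s − 2f) = 400 × (1090.7 − 24) / (1090.7 + 400 − 2 × 24) = 400 × 1066.7 / 1442.7 ≈ 295.75 mm.

296 mm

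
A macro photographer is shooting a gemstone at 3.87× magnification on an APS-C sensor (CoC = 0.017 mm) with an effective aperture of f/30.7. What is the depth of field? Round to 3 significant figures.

At magnification m, DoF ≈ 2·N_eff·c/m² = 2 × 30.7 × 0.017 / 3.87² = 1.044 / 14.98 ≈ 0.0697 mm.

0.0697 mm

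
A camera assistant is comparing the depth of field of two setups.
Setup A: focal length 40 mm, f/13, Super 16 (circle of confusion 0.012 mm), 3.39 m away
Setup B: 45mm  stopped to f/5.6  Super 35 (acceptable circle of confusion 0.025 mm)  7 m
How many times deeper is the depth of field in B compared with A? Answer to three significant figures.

3.53

Setup A: H = 40²/(13×0.012) + 40 ≈ 10296.4 mm; DoF = Df − Dn = 5034.3 − 2555.4 ≈ 2478.9 mm.
Setup B: H = 45²/(5.6×0.025) + 45 ≈ 14509.3 mm; DoF = Df − Dn = 13483.3 − 4727.0 ≈ 8756.3 mm.
Ratio = 8756.3 / 2478.9 ≈ 3.53.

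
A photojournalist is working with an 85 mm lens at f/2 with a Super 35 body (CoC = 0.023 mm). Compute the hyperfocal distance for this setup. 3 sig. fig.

Hyperfocal distance H = f²/(N·c) + f = 85²/(2 × 0.023) + 85 = 7225/0.046 + 85 ≈ 157150.2 mm ≈ 157 m.

157 m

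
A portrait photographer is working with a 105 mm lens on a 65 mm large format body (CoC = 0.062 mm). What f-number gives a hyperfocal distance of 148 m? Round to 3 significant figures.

Rearrange H = f²/(N·c) + f for N: N = f² / ((H − f)·c).
N = 105² / ((148000 − 105) × 0.062) = 11025 / 9169 ≈ 1.20.

f/1.20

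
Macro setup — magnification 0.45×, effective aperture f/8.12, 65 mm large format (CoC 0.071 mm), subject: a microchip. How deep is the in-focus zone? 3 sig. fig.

5.69 mm

At magnification m, DoF ≈ 2·N_eff·c/m² = 2 × 8.12 × 0.071 / 0.45² = 1.153 / 0.2025 ≈ 5.69 mm.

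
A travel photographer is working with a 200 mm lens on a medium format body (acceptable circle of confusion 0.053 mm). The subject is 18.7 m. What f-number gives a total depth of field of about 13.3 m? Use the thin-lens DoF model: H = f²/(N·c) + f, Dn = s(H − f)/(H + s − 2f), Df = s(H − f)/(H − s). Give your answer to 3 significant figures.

Write h = H − f = f²/(N·c). The thin-lens limits are Dn = s·h/(h + (s−f)) and Df = s·h/(h − (s−f)), so DoF = Df − Dn = 2·s·(s−f)·h / (h² − (s−f)²).
That is a quadratic in h: DoF·h² − 2·s·(s−f)·h − DoF·(s−f)² = 0 ⇒ h = (s−f)·(s + √(s² + DoF²)) / DoF = 18500 × (18700 + √(18700² + 13300²)) / 13300 = 18500 × (18700 + 22947.3) / 13300 ≈ 57930 mm.
Then N = f²/(c·h) = 200² / (0.053 × 57930) = 40000 / 3070.3 ≈ 13.

f/13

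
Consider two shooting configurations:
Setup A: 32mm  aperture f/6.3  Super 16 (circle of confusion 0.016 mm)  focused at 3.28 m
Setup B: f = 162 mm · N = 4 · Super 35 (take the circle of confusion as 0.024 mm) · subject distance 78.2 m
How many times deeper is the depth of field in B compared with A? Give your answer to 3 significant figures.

Setup A: H = 32²/(6.3×0.016) + 32 ≈ 10190.7 mm; DoF = Df − Dn = 4821.6 − 2485.4 ≈ 2336.2 mm.
Setup B: H = 162²/(4×0.024) + 162 ≈ 273537.0 mm; DoF = Df − Dn = 109441 − 60834 ≈ 48607 mm.
Ratio = 48607 / 2336.2 ≈ 20.8.

20.8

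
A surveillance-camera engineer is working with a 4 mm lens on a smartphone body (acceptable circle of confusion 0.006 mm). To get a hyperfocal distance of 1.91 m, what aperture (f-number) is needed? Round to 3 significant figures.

f/1.40

Rearrange H = f²/(N·c) + f for N: N = f² / ((H − f)·c).
N = 4² / ((1910 − 4) × 0.006) = 16 / 11.44 ≈ 1.40.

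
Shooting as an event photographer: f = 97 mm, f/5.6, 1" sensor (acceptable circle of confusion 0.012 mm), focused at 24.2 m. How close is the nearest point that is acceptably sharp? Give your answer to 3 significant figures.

Hyperfocal distance H = f²/(N·c) + f = 97²/(5.6 × 0.012) + 97 = 9409/0.0672 + 97 ≈ 140111.9 mm ≈ 140.1 m.
Near limit Dn = s·(H − f)/(H + s − 2f) = 24200 × (140111.9 − 97) / (140111.9 + 24200 − 2 × 97) = 24200 × 140014.9 / 164117.9 ≈ 20646 mm ≈ 20.6 m.

20.6 m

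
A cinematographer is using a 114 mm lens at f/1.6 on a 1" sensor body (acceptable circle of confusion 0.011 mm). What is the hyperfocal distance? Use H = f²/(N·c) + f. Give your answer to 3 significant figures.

Hyperfocal distance H = f²/(N·c) + f = 114²/(1.6 × 0.011) + 114 = 12996/0.0176 + 114 ≈ 738523.1 mm ≈ 739 m.

739 m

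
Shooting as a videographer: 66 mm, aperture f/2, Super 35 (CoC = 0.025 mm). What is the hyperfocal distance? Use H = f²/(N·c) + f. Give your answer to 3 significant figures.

Hyperfocal distance H = f²/(N·c) + f = 66²/(2 × 0.025) + 66 = 4356/0.05 + 66 ≈ 87186.0 mm ≈ 87.2 m.

87.2 m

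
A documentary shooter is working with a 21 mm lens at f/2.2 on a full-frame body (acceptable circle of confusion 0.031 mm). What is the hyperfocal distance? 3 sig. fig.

Hyperfocal distance H = f²/(N·c) + f = 21²/(2.2 × 0.031) + 21 = 441/0.0682 + 21 ≈ 6487.3 mm ≈ 6.49 m.

6.49 m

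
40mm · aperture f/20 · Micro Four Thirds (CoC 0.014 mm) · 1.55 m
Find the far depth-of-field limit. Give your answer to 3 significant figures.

2.11 m

Hyperfocal distance H = f²/(N·c) + f = 40²/(20 × 0.014) + 40 = 1600/0.28 + 40 ≈ 5754.3 mm ≈ 5.754 m.
Far limit Df = s·(H − f)/(H − s) = 1550 × (5754.3 − 40) / (5754.3 − 1550) = 1550 × 5714.3 / 4204.3 ≈ 2106.7 mm ≈ 2.11 m.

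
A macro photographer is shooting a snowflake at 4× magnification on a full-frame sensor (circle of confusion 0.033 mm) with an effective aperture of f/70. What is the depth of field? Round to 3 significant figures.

At magnification m, DoF ≈ 2·N_eff·c/m² = 2 × 70 × 0.033 / 4² = 4.62 / 16 ≈ 0.289 mm.

0.289 mm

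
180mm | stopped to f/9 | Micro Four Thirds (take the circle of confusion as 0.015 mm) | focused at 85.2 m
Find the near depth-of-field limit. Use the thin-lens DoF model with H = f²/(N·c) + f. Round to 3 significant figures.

Hyperfocal distance H = f²/(N·c) + f = 180²/(9 × 0.015) + 180 = 32400/0.135 + 180 ≈ 240180.0 mm ≈ 240.2 m.
Near limit Dn = s·(H − f)/(H + s − 2f) = 85200 × (240180.0 − 180) / (240180.0 + 85200 − 2 × 180) = 85200 × 240000.0 / 325020.0 ≈ 62913 mm ≈ 62.9 m.

62.9 m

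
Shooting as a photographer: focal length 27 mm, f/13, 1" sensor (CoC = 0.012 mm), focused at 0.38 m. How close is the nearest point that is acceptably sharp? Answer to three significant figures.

Hyperfocal distance H = f²/(N·c) + f = 27²/(13 × 0.012) + 27 = 729/0.156 + 27 ≈ 4700.1 mm ≈ 4.700 m.
Near limit Dn = s·(H − f)/(H + s − 2f) = 380 × (4700.1 − 27) / (4700.1 + 380 − 2 × 27) = 380 × 4673.1 / 5026.1 ≈ 353.31 mm.

353 mm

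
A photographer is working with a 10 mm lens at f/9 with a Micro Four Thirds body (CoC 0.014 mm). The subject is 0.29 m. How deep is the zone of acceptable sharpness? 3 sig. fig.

Hyperfocal distance H = f²/(N·c) + f = 10²/(9 × 0.014) + 10 = 100/0.126 + 10 ≈ 803.7 mm ≈ 0.804 m.
Near limit Dn = s·(H − f)/(H + s − 2f) = 290 × (803.7 − 10) / (803.7 + 290 − 2 × 10) = 290 × 793.7 / 1073.7 ≈ 214.37 mm.
Far limit Df = s·(H − f)/(H − s) = 290 × (803.7 − 10) / (803.7 − 290) = 290 × 793.7 / 513.7 ≈ 448.08 mm.
Depth of field = Df − Dn = 448.08 − 214.37 ≈ 233.71 mm.

234 mm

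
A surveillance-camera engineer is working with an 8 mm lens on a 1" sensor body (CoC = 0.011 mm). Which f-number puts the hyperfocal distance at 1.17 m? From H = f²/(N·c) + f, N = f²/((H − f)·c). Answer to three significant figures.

Rearrange H = f²/(N·c) + f for N: N = f² / ((H − f)·c).
N = 8² / ((1170 − 8) × 0.011) = 64 / 12.78 ≈ 5.01.

f/5.01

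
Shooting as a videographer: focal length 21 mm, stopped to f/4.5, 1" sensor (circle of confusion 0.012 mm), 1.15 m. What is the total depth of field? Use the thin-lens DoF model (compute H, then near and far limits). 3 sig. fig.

324 mm

Hyperfocal distance H = f²/(N·c) + f = 21²/(4.5 × 0.012) + 21 = 441/0.054 + 21 ≈ 8187.7 mm ≈ 8.188 m.
Near limit Dn = s·(H − f)/(H + s − 2f) = 1150 × (8187.7 − 21) / (8187.7 + 1150 − 2 × 21) = 1150 × 8166.7 / 9295.7 ≈ 1010.33 mm.
Far limit Df = s·(H − f)/(H − s) = 1150 × (8187.7 − 21) / (8187.7 − 1150) = 1150 × 8166.7 / 7037.7 ≈ 1334.49 mm.
Depth of field = Df − Dn = 1334.49 − 1010.33 ≈ 324.16 mm.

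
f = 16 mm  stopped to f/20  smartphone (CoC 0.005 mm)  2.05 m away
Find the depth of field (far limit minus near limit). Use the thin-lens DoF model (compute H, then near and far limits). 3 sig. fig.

Hyperfocal distance H = f²/(N·c) + f = 16²/(20 × 0.005) + 16 = 256/0.1 + 16 ≈ 2576.0 mm ≈ 2.576 m.
Near limit Dn = s·(H − f)/(H + s − 2f) = 2050 × (2576.0 − 16) / (2576.0 + 2050 − 2 × 16) = 2050 × 2560.0 / 4594.0 ≈ 1142.4 mm.
Far limit Df = s·(H − f)/(H − s) = 2050 × (2576.0 − 16) / (2576.0 − 2050) = 2050 × 2560.0 / 526.0 ≈ 9977.2 mm.
Depth of field = Df − Dn = 9977.2 − 1142.4 ≈ 8834.8 mm ≈ 8.83 m.

8.83 m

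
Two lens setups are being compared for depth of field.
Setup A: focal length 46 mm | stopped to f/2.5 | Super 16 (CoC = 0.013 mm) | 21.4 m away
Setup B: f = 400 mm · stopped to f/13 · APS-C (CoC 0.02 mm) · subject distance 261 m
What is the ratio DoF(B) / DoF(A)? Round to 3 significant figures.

17.1

Setup A: H = 46²/(2.5×0.013) + 46 ≈ 65153.7 mm; DoF = Df − Dn = 31844 − 16115 ≈ 15729 mm.
Setup B: H = 400²/(13×0.02) + 400 ≈ 615784.6 mm; DoF = Df − Dn = 452712 − 183354 ≈ 269358 mm.
Ratio = 269358 / 15729 ≈ 17.1.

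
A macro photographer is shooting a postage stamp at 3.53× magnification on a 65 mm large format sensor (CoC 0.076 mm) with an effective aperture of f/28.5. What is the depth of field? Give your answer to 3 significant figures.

0.348 mm

At magnification m, DoF ≈ 2·N_eff·c/m² = 2 × 28.5 × 0.076 / 3.53² = 4.332 / 12.46 ≈ 0.348 mm.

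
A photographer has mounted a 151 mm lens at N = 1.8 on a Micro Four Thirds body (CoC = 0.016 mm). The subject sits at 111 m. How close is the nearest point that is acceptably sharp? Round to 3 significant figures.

97.4 m

Hyperfocal distance H = f²/(N·c) + f = 151²/(1.8 × 0.016) + 151 = 22801/0.0288 + 151 ≈ 791852.4 mm ≈ 791.9 m.
Near limit Dn = s·(H − f)/(H + s − 2f) = 111000 × (791852.4 − 151) / (791852.4 + 111000 − 2 × 151) = 111000 × 791701.4 / 902550.4 ≈ 97367 mm ≈ 97.4 m.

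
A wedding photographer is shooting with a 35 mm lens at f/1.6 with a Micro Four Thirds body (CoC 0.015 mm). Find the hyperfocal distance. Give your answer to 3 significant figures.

51.1 m

Hyperfocal distance H = f²/(N·c) + f = 35²/(1.6 × 0.015) + 35 = 1225/0.024 + 35 ≈ 51076.7 mm ≈ 51.1 m.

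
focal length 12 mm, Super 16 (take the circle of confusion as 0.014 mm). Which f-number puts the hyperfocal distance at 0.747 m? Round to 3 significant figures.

Rearrange H = f²/(N·c) + f for N: N = f² / ((H − f)·c).
N = 12² / ((747 − 12) × 0.014) = 144 / 10.29 ≈ 14.

f/14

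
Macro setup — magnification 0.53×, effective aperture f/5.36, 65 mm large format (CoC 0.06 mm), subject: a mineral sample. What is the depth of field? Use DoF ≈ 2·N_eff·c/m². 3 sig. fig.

At magnification m, DoF ≈ 2·N_eff·c/m² = 2 × 5.36 × 0.06 / 0.53² = 0.6432 / 0.2809 ≈ 2.29 mm.

2.29 mm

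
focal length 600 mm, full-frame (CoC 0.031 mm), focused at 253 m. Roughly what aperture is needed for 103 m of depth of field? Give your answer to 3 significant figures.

Write h = H − f = f²/(N·c). The thin-lens limits are Dn = s·h/(h + (s−f)) and Df = s·h/(h − (s−f)), so DoF = Df − Dn = 2·s·(s−f)·h / (h² − (s−f)²).
That is a quadratic in h: DoF·h² − 2·s·(s−f)·h − DoF·(s−f)² = 0 ⇒ h = (s−f)·(s + √(s² + DoF²)) / DoF = 252400 × (253000 + √(253000² + 103000²)) / 103000 = 252400 × (253000 + 273163) / 103000 ≈ 1289355 mm.
Then N = f²/(c·h) = 600² / (0.031 × 1289355) = 360000 / 39970 ≈ 9.01.

f/9.01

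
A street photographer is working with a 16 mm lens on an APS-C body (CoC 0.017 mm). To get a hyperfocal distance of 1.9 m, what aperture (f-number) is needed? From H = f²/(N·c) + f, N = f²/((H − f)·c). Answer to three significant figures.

Rearrange H = f²/(N·c) + f for N: N = f² / ((H − f)·c).
N = 16² / ((1900 − 16) × 0.017) = 256 / 32.03 ≈ 7.99.

f/7.99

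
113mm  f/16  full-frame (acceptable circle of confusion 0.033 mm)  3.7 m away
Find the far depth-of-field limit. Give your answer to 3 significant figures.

4.34 m

Hyperfocal distance H = f²/(N·c) + f = 113²/(16 × 0.033) + 113 = 12769/0.528 + 113 ≈ 24296.7 mm ≈ 24.30 m.
Far limit Df = s·(H − f)/(H − s) = 3700 × (24296.7 − 113) / (24296.7 − 3700) = 3700 × 24183.7 / 20596.7 ≈ 4344.4 mm ≈ 4.34 m.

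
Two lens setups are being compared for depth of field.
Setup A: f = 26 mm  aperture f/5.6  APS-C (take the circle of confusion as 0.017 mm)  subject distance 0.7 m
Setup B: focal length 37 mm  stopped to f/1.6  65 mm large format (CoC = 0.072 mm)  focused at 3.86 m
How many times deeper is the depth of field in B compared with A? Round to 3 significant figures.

20.7

Setup A: H = 26²/(5.6×0.017) + 26 ≈ 7126.8 mm; DoF = Df − Dn = 773.41 − 639.32 ≈ 134.09 mm.
Setup B: H = 37²/(1.6×0.072) + 37 ≈ 11920.7 mm; DoF = Df − Dn = 5690.7 − 2920.5 ≈ 2770.2 mm.
Ratio = 2770.2 / 134.09 ≈ 20.7.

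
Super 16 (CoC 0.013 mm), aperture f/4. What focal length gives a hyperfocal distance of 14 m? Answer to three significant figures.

27.0 mm

From H = f²/(N·c) + f, with f ≪ H: f ≈ √(H·N·c) = √(14000 × 4 × 0.013) = √728.00 ≈ 26.98 mm.
The +f correction barely moves this — solving exactly, f² + N·c·f − N·c·H = 0 ⇒ f = (−N·c + √((N·c)² + 4·N·c·H))/2 = (−0.052 + √2912.0)/2 ≈ 26.955 mm, so f ≈ 27.0 mm.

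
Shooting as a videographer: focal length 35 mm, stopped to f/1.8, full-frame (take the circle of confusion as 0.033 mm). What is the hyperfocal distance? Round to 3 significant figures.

20.7 m

Hyperfocal distance H = f²/(N·c) + f = 35²/(1.8 × 0.033) + 35 = 1225/0.0594 + 35 ≈ 20657.9 mm ≈ 20.7 m.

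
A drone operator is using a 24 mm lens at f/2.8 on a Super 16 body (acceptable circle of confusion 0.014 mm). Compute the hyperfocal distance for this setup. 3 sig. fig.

14.7 m

Hyperfocal distance H = f²/(N·c) + f = 24²/(2.8 × 0.014) + 24 = 576/0.0392 + 24 ≈ 14717.9 mm ≈ 14.7 m.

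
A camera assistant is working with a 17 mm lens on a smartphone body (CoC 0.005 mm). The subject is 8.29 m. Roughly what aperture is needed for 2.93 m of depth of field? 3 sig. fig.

Write h = H − f = f²/(N·c). The thin-lens limits are Dn = s·h/(h + (s−f)) and Df = s·h/(h − (s−f)), so DoF = Df − Dn = 2·s·(s−f)·h / (h² − (s−f)²).
That is a quadratic in h: DoF·h² − 2·s·(s−f)·h − DoF·(s−f)² = 0 ⇒ h = (s−f)·(s + √(s² + DoF²)) / DoF = 8273 × (8290 + √(8290² + 2930²)) / 2930 = 8273 × (8290 + 8792.55) / 2930 ≈ 48233 mm.
Then N = f²/(c·h) = 17² / (0.005 × 48233) = 289 / 241.17 ≈ 1.20.

f/1.20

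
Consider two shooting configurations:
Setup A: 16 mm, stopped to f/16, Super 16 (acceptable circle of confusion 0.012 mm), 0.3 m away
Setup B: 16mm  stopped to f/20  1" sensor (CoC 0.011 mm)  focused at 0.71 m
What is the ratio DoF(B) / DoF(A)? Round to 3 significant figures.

Setup A: H = 16²/(16×0.012) + 16 ≈ 1349.3 mm; DoF = Df − Dn = 381.19 − 247.32 ≈ 133.87 mm.
Setup B: H = 16²/(20×0.011) + 16 ≈ 1179.6 mm; DoF = Df − Dn = 1759.2 − 444.7 ≈ 1314.5 mm.
Ratio = 1314.5 / 133.87 ≈ 9.82.

9.82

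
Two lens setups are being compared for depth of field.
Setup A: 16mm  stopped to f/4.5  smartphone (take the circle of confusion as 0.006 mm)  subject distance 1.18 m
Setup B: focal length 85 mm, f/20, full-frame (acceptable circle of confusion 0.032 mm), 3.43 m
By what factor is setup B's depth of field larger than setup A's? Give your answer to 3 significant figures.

7.58

Setup A: H = 16²/(4.5×0.006) + 16 ≈ 9497.5 mm; DoF = Df − Dn = 1345.14 − 1050.98 ≈ 294.16 mm.
Setup B: H = 85²/(20×0.032) + 85 ≈ 11374.1 mm; DoF = Df − Dn = 4874.3 − 2646.0 ≈ 2228.3 mm.
Ratio = 2228.3 / 294.16 ≈ 7.58.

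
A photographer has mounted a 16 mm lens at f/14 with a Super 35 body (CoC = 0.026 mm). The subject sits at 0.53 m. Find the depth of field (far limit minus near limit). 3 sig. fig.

1.66 m

Hyperfocal distance H = f²/(N·c) + f = 16²/(14 × 0.026) + 16 = 256/0.364 + 16 ≈ 719.3 mm ≈ 0.719 m.
Near limit Dn = s·(H − f)/(H + s − 2f) = 530 × (719.3 − 16) / (719.3 + 530 − 2 × 16) = 530 × 703.3 / 1217.3 ≈ 306.2 mm.
Far limit Df = s·(H − f)/(H − s) = 530 × (719.3 − 16) / (719.3 − 530) = 530 × 703.3 / 189.3 ≈ 1969.1 mm.
Depth of field = Df − Dn = 1969.1 − 306.2 ≈ 1662.9 mm ≈ 1.66 m.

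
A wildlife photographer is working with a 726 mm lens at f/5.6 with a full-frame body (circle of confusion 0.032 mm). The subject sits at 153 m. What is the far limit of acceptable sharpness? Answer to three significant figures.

161 m

Hyperfocal distance H = f²/(N·c) + f = 726²/(5.6 × 0.032) + 726 = 527076/0.1792 + 726 ≈ 2941998.3 mm ≈ 2942 m.
Far limit Df = s·(H − f)/(H − s) = 153000 × (2941998.3 − 726) / (2941998.3 − 153000) = 153000 × 2941272.3 / 2788998.3 ≈ 161354 mm ≈ 161 m.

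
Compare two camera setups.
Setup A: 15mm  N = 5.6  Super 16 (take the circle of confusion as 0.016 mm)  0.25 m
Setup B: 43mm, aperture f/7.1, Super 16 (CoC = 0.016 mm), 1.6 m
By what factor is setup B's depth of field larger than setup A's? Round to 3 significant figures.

6.54

Setup A: H = 15²/(5.6×0.016) + 15 ≈ 2526.2 mm; DoF = Df − Dn = 275.811 − 228.606 ≈ 47.205 mm.
Setup B: H = 43²/(7.1×0.016) + 43 ≈ 16319.4 mm; DoF = Df − Dn = 1769.25 − 1460.31 ≈ 308.94 mm.
Ratio = 308.94 / 47.205 ≈ 6.54.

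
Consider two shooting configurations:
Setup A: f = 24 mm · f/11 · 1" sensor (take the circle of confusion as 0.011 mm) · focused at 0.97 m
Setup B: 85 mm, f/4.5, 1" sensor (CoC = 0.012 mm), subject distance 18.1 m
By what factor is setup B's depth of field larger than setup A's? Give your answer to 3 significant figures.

12.4

Setup A: H = 24²/(11×0.011) + 24 ≈ 4784.3 mm; DoF = Df − Dn = 1210.57 − 809.19 ≈ 401.38 mm.
Setup B: H = 85²/(4.5×0.012) + 85 ≈ 133881.3 mm; DoF = Df − Dn = 20916.3 − 15952.1 ≈ 4964.2 mm.
Ratio = 4964.2 / 401.38 ≈ 12.4.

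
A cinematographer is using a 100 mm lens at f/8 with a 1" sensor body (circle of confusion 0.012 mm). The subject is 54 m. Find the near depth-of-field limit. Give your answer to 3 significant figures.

Hyperfocal distance H = f²/(N·c) + f = 100²/(8 × 0.012) + 100 = 10000/0.096 + 100 ≈ 104266.7 mm ≈ 104.3 m.
Near limit Dn = s·(H − f)/(H + s − 2f) = 54000 × (104266.7 − 100) / (104266.7 + 54000 − 2 × 100) = 54000 × 104166.7 / 158066.7 ≈ 35586 mm ≈ 35.6 m.

35.6 m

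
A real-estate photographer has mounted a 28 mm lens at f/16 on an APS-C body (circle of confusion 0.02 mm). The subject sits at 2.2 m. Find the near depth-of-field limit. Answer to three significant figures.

Hyperfocal distance H = f²/(N·c) + f = 28²/(16 × 0.02) + 28 = 784/0.32 + 28 ≈ 2478.0 mm ≈ 2.478 m.
Near limit Dn = s·(H − f)/(H + s − 2f) = 2200 × (2478.0 − 28) / (2478.0 + 2200 − 2 × 28) = 2200 × 2450.0 / 4622.0 ≈ 1166.2 mm ≈ 1.17 m.

1.17 m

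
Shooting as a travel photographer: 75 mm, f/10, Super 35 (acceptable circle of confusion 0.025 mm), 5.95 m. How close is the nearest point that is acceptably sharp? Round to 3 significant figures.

Hyperfocal distance H = f²/(N·c) + f = 75²/(10 × 0.025) + 75 = 5625/0.25 + 75 ≈ 22575.0 mm ≈ 22.57 m.
Near limit Dn = s·(H − f)/(H + s − 2f) = 5950 × (22575.0 − 75) / (22575.0 + 5950 − 2 × 75) = 5950 × 22500.0 / 28375.0 ≈ 4718.1 mm ≈ 4.72 m.

4.72 m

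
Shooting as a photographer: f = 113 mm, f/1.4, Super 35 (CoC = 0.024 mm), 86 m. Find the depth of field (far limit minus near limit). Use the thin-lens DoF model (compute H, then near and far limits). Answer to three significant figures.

41.0 m

Hyperfocal distance H = f²/(N·c) + f = 113²/(1.4 × 0.024) + 113 = 12769/0.0336 + 113 ≈ 380142.8 mm ≈ 380.1 m.
Near limit Dn = s·(H − f)/(H + s − 2f) = 86000 × (380142.8 − 113) / (380142.8 + 86000 − 2 × 113) = 86000 × 380029.8 / 465916.8 ≈ 70147 mm.
Far limit Df = s·(H − f)/(H − s) = 86000 × (380142.8 − 113) / (380142.8 − 86000) = 86000 × 380029.8 / 294142.8 ≈ 111111 mm.
Depth of field = Df − Dn = 111111 − 70147 ≈ 40964 mm ≈ 41.0 m.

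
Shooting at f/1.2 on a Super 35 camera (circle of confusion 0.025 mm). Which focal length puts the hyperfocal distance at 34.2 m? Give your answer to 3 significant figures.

From H = f²/(N·c) + f, with f ≪ H: f ≈ √(H·N·c) = √(34200 × 1.2 × 0.025) = √1026.0 ≈ 32.03 mm.
The +f correction barely moves this — solving exactly, f² + N·c·f − N·c·H = 0 ⇒ f = (−N·c + √((N·c)² + 4·N·c·H))/2 = (−0.03 + √4104.0)/2 ≈ 32.016 mm, so f ≈ 32.0 mm.

32.0 mm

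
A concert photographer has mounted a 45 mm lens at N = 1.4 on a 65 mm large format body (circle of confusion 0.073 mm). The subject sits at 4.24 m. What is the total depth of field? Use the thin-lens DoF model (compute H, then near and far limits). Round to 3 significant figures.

Hyperfocal distance H = f²/(N·c) + f = 45²/(1.4 × 0.073) + 45 = 2025/0.1022 + 45 ≈ 19859.1 mm ≈ 19.86 m.
Near limit Dn = s·(H − f)/(H + s − 2f) = 4240 × (19859.1 − 45) / (19859.1 + 4240 − 2 × 45) = 4240 × 19814.1 / 24009.1 ≈ 3499.2 mm.
Far limit Df = s·(H − f)/(H − s) = 4240 × (19859.1 − 45) / (19859.1 − 4240) = 4240 × 19814.1 / 15619.1 ≈ 5378.8 mm.
Depth of field = Df − Dn = 5378.8 − 3499.2 ≈ 1879.6 mm ≈ 1.88 m.

1.88 m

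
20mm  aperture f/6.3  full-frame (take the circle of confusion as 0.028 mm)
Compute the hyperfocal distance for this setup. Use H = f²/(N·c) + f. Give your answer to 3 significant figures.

Hyperfocal distance H = f²/(N·c) + f = 20²/(6.3 × 0.028) + 20 = 400/0.1764 + 20 ≈ 2287.6 mm ≈ 2.29 m.

2.29 m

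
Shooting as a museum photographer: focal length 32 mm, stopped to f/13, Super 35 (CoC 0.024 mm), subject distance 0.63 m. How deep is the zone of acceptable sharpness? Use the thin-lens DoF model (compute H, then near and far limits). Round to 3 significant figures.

237 mm

Hyperfocal distance H = f²/(N·c) + f = 32²/(13 × 0.024) + 32 = 1024/0.312 + 32 ≈ 3314.1 mm ≈ 3.314 m.
Near limit Dn = s·(H − f)/(H + s − 2f) = 630 × (3314.1 − 32) / (3314.1 + 630 − 2 × 32) = 630 × 3282.1 / 3880.1 ≈ 532.90 mm.
Far limit Df = s·(H − f)/(H − s) = 630 × (3314.1 − 32) / (3314.1 − 630) = 630 × 3282.1 / 2684.1 ≈ 770.36 mm.
Depth of field = Df − Dn = 770.36 − 532.90 ≈ 237.46 mm.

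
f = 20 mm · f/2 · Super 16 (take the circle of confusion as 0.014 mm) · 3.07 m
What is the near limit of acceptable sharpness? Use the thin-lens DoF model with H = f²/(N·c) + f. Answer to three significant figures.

2.53 m

Hyperfocal distance H = f²/(N·c) + f = 20²/(2 × 0.014) + 20 = 400/0.028 + 20 ≈ 14305.7 mm ≈ 14.31 m.
Near limit Dn = s·(H − f)/(H + s − 2f) = 3070 × (14305.7 − 20) / (14305.7 + 3070 − 2 × 20) = 3070 × 14285.7 / 17335.7 ≈ 2529.9 mm ≈ 2.53 m.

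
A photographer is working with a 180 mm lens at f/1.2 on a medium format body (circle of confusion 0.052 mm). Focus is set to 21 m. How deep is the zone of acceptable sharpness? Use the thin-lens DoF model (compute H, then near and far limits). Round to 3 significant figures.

1.69 m

Hyperfocal distance H = f²/(N·c) + f = 180²/(1.2 × 0.052) + 180 = 32400/0.0624 + 180 ≈ 519410.8 mm ≈ 519.4 m.
Near limit Dn = s·(H − f)/(H + s − 2f) = 21000 × (519410.8 − 180) / (519410.8 + 21000 − 2 × 180) = 21000 × 519230.8 / 540050.8 ≈ 20190.4 mm.
Far limit Df = s·(H − f)/(H − s) = 21000 × (519410.8 − 180) / (519410.8 − 21000) = 21000 × 519230.8 / 498410.8 ≈ 21877.2 mm.
Depth of field = Df − Dn = 21877.2 − 20190.4 ≈ 1686.8 mm ≈ 1.69 m.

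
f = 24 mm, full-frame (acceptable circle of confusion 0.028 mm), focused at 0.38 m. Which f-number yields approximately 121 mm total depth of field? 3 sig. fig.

Write h = H − f = f²/(N·c). The thin-lens limits are Dn = s·h/(h + (s−f)) and Df = s·h/(h − (s−f)), so DoF = Df − Dn = 2·s·(s−f)·h / (h² − (s−f)²).
That is a quadratic in h: DoF·h² − 2·s·(s−f)·h − DoF·(s−f)² = 0 ⇒ h = (s−f)·(s + √(s² + DoF²)) / DoF = 356 × (380 + √(380² + 121²)) / 121 = 356 × (380 + 398.799) / 121 ≈ 2291.3 mm.
Then N = f²/(c·h) = 24² / (0.028 × 2291.3) = 576 / 64.158 ≈ 8.98.

f/8.98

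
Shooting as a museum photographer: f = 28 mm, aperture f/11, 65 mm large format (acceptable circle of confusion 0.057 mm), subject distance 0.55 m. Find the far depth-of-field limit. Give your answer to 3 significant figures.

Hyperfocal distance H = f²/(N·c) + f = 28²/(11 × 0.057) + 28 = 784/0.627 + 28 ≈ 1278.4 mm ≈ 1.278 m.
Far limit Df = s·(H − f)/(H − s) = 550 × (1278.4 − 28) / (1278.4 − 550) = 550 × 1250.4 / 728.4 ≈ 944.15 mm ≈ 0.944 m.

0.944 m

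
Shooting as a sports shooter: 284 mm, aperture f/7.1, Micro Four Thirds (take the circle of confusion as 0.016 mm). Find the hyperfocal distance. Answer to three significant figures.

710 m

Hyperfocal distance H = f²/(N·c) + f = 284²/(7.1 × 0.016) + 284 = 80656/0.1136 + 284 ≈ 710284.0 mm ≈ 710 m.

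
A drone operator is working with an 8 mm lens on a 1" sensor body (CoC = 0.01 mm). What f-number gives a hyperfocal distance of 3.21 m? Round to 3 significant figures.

f/2.00

Rearrange H = f²/(N·c) + f for N: N = f² / ((H − f)·c).
N = 8² / ((3210 − 8) × 0.01) = 64 / 32.02 ≈ 2.00.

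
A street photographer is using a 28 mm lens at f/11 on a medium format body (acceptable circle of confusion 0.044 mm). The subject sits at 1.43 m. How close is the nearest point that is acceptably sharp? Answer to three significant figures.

Hyperfocal distance H = f²/(N·c) + f = 28²/(11 × 0.044) + 28 = 784/0.484 + 28 ≈ 1647.8 mm ≈ 1.648 m.
Near limit Dn = s·(H − f)/(H + s − 2f) = 1430 × (1647.8 − 28) / (1647.8 + 1430 − 2 × 28) = 1430 × 1619.8 / 3021.8 ≈ 766.54 mm ≈ 0.767 m.

0.767 m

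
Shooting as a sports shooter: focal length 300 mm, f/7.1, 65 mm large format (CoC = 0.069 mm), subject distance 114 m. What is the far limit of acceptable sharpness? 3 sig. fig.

Hyperfocal distance H = f²/(N·c) + f = 300²/(7.1 × 0.069) + 300 = 90000/0.4899 + 300 ≈ 184011.0 mm ≈ 184.0 m.
Far limit Df = s·(H − f)/(H − s) = 114000 × (184011.0 − 300) / (184011.0 − 114000) = 114000 × 183711.0 / 70011.0 ≈ 299140 mm ≈ 299 m.

299 m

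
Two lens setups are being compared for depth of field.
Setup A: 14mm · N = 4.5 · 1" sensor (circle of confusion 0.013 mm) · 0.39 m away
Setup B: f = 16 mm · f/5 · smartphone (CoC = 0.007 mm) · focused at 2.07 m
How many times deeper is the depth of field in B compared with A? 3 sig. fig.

14.2

Setup A: H = 14²/(4.5×0.013) + 14 ≈ 3364.4 mm; DoF = Df − Dn = 439.300 − 350.649 ≈ 88.651 mm.
Setup B: H = 16²/(5×0.007) + 16 ≈ 7330.3 mm; DoF = Df − Dn = 2878.3 − 1616.2 ≈ 1262.1 mm.
Ratio = 1262.1 / 88.651 ≈ 14.2.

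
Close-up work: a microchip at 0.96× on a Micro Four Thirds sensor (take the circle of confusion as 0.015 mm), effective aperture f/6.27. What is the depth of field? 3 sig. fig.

0.204 mm

At magnification m, DoF ≈ 2·N_eff·c/m² = 2 × 6.27 × 0.015 / 0.96² = 0.1881 / 0.9216 ≈ 0.204 mm.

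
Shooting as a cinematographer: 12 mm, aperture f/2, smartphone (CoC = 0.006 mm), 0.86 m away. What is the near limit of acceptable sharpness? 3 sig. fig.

Hyperfocal distance H = f²/(N·c) + f = 12²/(2 × 0.006) + 12 = 144/0.012 + 12 ≈ 12012.0 mm ≈ 12.01 m.
Near limit Dn = s·(H − f)/(H + s − 2f) = 860 × (12012.0 − 12) / (12012.0 + 860 − 2 × 12) = 860 × 12000.0 / 12848.0 ≈ 803.24 mm ≈ 0.803 m.

0.803 m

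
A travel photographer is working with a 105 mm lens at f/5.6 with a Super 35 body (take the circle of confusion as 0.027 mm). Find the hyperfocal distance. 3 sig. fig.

Hyperfocal distance H = f²/(N·c) + f = 105²/(5.6 × 0.027) + 105 = 11025/0.1512 + 105 ≈ 73021.7 mm ≈ 73.0 m.

73.0 m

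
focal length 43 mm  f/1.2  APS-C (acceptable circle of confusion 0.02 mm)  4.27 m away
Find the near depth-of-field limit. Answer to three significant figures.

Hyperfocal distance H = f²/(N·c) + f = 43²/(1.2 × 0.02) + 43 = 1849/0.024 + 43 ≈ 77084.7 mm ≈ 77.08 m.
Near limit Dn = s·(H − f)/(H + s − 2f) = 4270 × (77084.7 − 43) / (77084.7 + 4270 − 2 × 43) = 4270 × 77041.7 / 81268.7 ≈ 4047.9 mm ≈ 4.05 m.

4.05 m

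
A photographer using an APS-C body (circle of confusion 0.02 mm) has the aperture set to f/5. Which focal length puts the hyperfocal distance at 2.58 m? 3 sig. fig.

16.0 mm

From H = f²/(N·c) + f, with f ≪ H: f ≈ √(H·N·c) = √(2580 × 5 × 0.02) = √258.00 ≈ 16.06 mm.
Exact: f² + N·c·f − N·c·H = 0 ⇒ f = (−N·c + √((N·c)² + 4·N·c·H))/2 = (−0.1 + √1032.0)/2 ≈ 16.012 mm ≈ 16.0 mm.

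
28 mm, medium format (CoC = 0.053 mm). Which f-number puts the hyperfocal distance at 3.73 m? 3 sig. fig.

f/4

Rearrange H = f²/(N·c) + f for N: N = f² / ((H − f)·c).
N = 28² / ((3730 − 28) × 0.053) = 784 / 196.2 ≈ 4.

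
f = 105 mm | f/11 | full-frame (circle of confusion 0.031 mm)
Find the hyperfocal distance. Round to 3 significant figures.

Hyperfocal distance H = f²/(N·c) + f = 105²/(11 × 0.031) + 105 = 11025/0.341 + 105 ≈ 32436.4 mm ≈ 32.4 m.

32.4 m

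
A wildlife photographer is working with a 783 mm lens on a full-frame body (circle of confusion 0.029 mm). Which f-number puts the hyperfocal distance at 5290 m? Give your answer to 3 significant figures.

f/4

Rearrange H = f²/(N·c) + f for N: N = f² / ((H − f)·c).
N = 783² / ((5290000 − 783) × 0.029) = 613089 / 153387 ≈ 4.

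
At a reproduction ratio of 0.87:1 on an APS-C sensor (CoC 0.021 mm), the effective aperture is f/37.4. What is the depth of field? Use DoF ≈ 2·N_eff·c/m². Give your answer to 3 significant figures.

2.08 mm

At magnification m, DoF ≈ 2·N_eff·c/m² = 2 × 37.4 × 0.021 / 0.87² = 1.571 / 0.7569 ≈ 2.08 mm.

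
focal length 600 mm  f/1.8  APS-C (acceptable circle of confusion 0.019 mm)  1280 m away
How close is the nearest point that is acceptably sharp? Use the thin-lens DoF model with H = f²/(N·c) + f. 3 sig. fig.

Hyperfocal distance H = f²/(N·c) + f = 600²/(1.8 × 0.019) + 600 = 360000/0.0342 + 600 ≈ 10526915.8 mm ≈ 10527 m.
Near limit Dn = s·(H − f)/(H + s − 2f) = 1280000 × (10526915.8 − 600) / (10526915.8 + 1280000 − 2 × 600) = 1280000 × 10526315.8 / 11805715.8 ≈ 1141285 mm ≈ 1140 m.

1140 m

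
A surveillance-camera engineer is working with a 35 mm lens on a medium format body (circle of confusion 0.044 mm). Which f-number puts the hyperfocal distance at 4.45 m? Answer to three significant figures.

Rearrange H = f²/(N·c) + f for N: N = f² / ((H − f)·c).
N = 35² / ((4450 − 35) × 0.044) = 1225 / 194.3 ≈ 6.31.

f/6.31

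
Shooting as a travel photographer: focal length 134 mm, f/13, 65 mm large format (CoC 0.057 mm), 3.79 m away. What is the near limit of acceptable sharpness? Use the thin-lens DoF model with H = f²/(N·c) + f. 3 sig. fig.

Hyperfocal distance H = f²/(N·c) + f = 134²/(13 × 0.057) + 134 = 17956/0.741 + 134 ≈ 24366.1 mm ≈ 24.37 m.
Near limit Dn = s·(H − f)/(H + s − 2f) = 3790 × (24366.1 − 134) / (24366.1 + 3790 − 2 × 134) = 3790 × 24232.1 / 27888.1 ≈ 3293.1 mm ≈ 3.29 m.

3.29 m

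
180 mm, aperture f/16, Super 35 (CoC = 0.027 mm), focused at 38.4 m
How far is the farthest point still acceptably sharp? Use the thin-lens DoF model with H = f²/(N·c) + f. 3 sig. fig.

78.3 m

Hyperfocal distance H = f²/(N·c) + f = 180²/(16 × 0.027) + 180 = 32400/0.432 + 180 ≈ 75180.0 mm ≈ 75.18 m.
Far limit Df = s·(H − f)/(H − s) = 38400 × (75180.0 − 180) / (75180.0 − 38400) = 38400 × 75000.0 / 36780.0 ≈ 78303 mm ≈ 78.3 m.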